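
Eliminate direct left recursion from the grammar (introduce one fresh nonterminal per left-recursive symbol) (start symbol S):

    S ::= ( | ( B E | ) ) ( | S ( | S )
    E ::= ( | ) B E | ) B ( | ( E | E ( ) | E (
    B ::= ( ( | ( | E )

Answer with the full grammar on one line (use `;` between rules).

S ::= ( S' | ( B E S' | ) ) ( S'; E ::= ( E' | ) B E E' | ) B ( E' | ( E E'; B ::= ( ( | ( | E ); S' ::= ( S' | ) S' | ε; E' ::= ( ) E' | ( E' | ε

Left recursion appears on S, E.
For S: α = {(, )}, β = {(, ( B E, ) ) (}. Rewrite as S → β S' and S' → α S' | ε.
For E: α = {( ), (}, β = {(, ) B E, ) B (, ( E}. Rewrite as E → β E' and E' → α E' | ε.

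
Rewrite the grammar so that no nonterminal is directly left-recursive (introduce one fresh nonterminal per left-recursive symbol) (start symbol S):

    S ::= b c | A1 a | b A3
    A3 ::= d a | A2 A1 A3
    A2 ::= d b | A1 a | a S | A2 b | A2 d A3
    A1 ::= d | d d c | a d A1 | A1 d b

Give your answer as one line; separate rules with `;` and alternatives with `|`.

S ::= b c | A1 a | b A3; A3 ::= d a | A2 A1 A3; A2 ::= d b A2' | A1 a A2' | a S A2'; A1 ::= d A1' | d d c A1' | a d A1 A1'; A2' ::= b A2' | d A3 A2' | ε; A1' ::= d b A1' | ε

A2, A1 are directly left-recursive.
For A2: α = {b, d A3}, β = {d b, A1 a, a S}. Rewrite as A2 → β A2' and A2' → α A2' | ε.
For A1: α = {d b}, β = {d, d d c, a d A1}. Rewrite as A1 → β A1' and A1' → α A1' | ε.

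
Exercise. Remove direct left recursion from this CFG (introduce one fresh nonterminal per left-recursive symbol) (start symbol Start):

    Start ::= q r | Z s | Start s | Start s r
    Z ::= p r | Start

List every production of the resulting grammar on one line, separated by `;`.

Directly left-recursive nonterminal: Start.
For Start: α = {s, s r}, β = {q r, Z s}. Rewrite as Start → β Start1 and Start1 → α Start1 | ε.

Start ::= q r Start1 | Z s Start1; Z ::= p r | Start; Start1 ::= s Start1 | s r Start1 | epsilon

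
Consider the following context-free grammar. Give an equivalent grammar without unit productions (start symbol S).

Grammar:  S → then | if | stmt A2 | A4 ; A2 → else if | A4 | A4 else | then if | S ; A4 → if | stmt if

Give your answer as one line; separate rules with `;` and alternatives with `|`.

S → if | stmt if | then | stmt A2; A2 → if | stmt if | else if | A4 else | then if | then | stmt A2; A4 → if | stmt if

Unit pairs: A2 ⇒* {A4, S}; S ⇒* {A4}.
For every A with A ⇒* B via unit rules, add B's non-unit alternatives to A; then delete every rule of the form X → Y.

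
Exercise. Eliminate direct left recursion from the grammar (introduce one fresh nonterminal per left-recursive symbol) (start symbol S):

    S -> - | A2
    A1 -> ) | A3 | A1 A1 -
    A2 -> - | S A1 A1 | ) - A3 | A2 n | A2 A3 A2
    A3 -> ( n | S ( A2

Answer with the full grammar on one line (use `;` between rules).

S -> - | A2; A1 -> ) A1' | A3 A1'; A2 -> - A2' | S A1 A1 A2' | ) - A3 A2'; A3 -> ( n | S ( A2; A1' -> A1 - A1' | ε; A2' -> n A2' | A3 A2 A2' | ε

Directly left-recursive nonterminals: A1, A2.
For A1: α = {A1 -}, β = {), A3}. Rewrite as A1 → β A1' and A1' → α A1' | ε.
For A2: α = {n, A3 A2}, β = {-, S A1 A1, ) - A3}. Rewrite as A2 → β A2' and A2' → α A2' | ε.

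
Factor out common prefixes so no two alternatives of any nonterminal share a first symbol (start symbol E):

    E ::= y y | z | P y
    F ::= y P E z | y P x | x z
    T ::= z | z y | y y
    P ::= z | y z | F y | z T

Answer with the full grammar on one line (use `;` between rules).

F has alternatives sharing prefix 'y P': factor to F → y P F' with F' → E z | x.
T has alternatives sharing prefix 'z': factor to T → z T' with T' → ε | y.
P has alternatives sharing prefix 'z': factor to P → z P' with P' → ε | T.

E ::= y y | z | P y; F ::= x z | y P F'; T ::= y y | z T'; P ::= y z | F y | z P'; F' ::= E z | x; T' ::= ε | y; P' ::= ε | T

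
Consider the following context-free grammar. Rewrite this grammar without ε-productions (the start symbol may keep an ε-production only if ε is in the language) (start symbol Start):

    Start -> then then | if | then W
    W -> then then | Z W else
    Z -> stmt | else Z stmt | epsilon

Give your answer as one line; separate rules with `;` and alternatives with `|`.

Nullable nonterminals: {Z}.
ε ∉ L(G), so no ε-production is kept.
For each production, add variants omitting each subset of nullable occurrences: W → Z W else gives Z W else | W else. Z → else Z stmt gives else Z stmt | else stmt.

Start -> then then | if | then W; W -> then then | Z W else | W else; Z -> stmt | else Z stmt | else stmt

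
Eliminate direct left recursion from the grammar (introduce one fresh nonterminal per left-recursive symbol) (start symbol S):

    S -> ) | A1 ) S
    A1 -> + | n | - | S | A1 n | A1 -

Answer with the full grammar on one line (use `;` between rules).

S -> ) | A1 ) S; A1 -> + A1' | n A1' | - A1' | S A1'; A1' -> n A1' | - A1' | ε

A1 is directly left-recursive.
For A1: α = {n, -}, β = {+, n, -, S}. Rewrite as A1 → β A1' and A1' → α A1' | ε.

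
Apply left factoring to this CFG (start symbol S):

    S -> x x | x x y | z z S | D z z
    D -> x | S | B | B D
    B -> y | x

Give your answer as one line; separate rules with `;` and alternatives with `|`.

S has alternatives sharing prefix 'x x': factor to S → x x S' with S' → ε | y.
D has alternatives sharing prefix 'B': factor to D → B D' with D' → ε | D.

S -> z z S | D z z | x x S'; D -> x | S | B D'; B -> y | x; S' -> ε | y; D' -> ε | D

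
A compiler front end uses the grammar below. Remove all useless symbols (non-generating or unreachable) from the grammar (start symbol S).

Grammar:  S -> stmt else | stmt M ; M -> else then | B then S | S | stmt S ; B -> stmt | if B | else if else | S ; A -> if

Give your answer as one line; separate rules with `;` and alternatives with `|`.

S -> stmt else | stmt M; M -> else then | B then S | S | stmt S; B -> stmt | if B | else if else | S

Generating nonterminals: {A, B, M, S}.
Reachable from S after that: {B, M, S}.
Removed useless symbols: {A} and every production mentioning them.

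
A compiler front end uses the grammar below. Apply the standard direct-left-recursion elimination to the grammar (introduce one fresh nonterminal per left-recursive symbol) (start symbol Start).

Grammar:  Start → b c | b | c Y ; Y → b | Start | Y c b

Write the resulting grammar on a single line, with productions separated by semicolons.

Y is directly left-recursive.
For Y: α = {c b}, β = {b, Start}. Rewrite as Y → β Y1 and Y1 → α Y1 | ε.

Start → b c | b | c Y; Y → b Y1 | Start Y1; Y1 → c b Y1 | ε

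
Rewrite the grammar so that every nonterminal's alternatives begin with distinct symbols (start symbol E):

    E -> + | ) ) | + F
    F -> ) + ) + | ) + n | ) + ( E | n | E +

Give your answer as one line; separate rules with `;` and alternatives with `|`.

E -> ) ) | + E'; F -> n | E + | ) + F'; E' -> ε | F; F' -> ) + | n | ( E

E has alternatives sharing prefix '+': factor to E → + E' with E' → ε | F.
F has alternatives sharing prefix ') +': factor to F → ) + F' with F' → ) + | n | ( E.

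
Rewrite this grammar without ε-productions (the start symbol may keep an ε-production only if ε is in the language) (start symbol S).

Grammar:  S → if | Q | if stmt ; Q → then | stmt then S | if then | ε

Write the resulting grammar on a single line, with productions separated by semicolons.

S → if | Q | if stmt | ε; Q → then | stmt then S | stmt then | if then

The nullable symbols are {Q, S}.
ε ∈ L(G) since S is nullable, so keep S → ε.
Expand every rule over subsets of its nullable positions: Q → stmt then S gives stmt then S | stmt then.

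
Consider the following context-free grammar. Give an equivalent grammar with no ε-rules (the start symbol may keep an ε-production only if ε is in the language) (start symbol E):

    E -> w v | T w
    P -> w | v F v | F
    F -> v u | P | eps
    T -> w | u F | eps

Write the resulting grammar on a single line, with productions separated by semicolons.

Nullable set = {F, P, T}.
ε ∉ L(G), so no ε-production is kept.
Add the nullable-subset variants: E → T w gives T w | w. P → v F v gives v F v | v v. T → u F gives u F | u.

E -> w v | T w | w; P -> w | v F v | v v | F; F -> v u | P; T -> w | u F | u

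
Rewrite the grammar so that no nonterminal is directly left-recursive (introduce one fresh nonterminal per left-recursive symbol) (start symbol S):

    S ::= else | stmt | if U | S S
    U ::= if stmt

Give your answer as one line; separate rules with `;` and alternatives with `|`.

S ::= else S' | stmt S' | if U S'; U ::= if stmt; S' ::= S S' | epsilon

Left recursion appears on S.
For S: α = {S}, β = {else, stmt, if U}. Rewrite as S → β S' and S' → α S' | ε.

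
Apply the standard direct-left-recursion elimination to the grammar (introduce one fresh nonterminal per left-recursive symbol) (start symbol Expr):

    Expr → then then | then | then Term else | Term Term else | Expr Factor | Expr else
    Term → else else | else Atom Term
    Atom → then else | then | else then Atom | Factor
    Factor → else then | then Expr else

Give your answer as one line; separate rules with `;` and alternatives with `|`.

Directly left-recursive nonterminal: Expr.
For Expr: α = {Factor, else}, β = {then then, then, then Term else, Term Term else}. Rewrite as Expr → β Expr1 and Expr1 → α Expr1 | ε.

Expr → then then Expr1 | then Expr1 | then Term else Expr1 | Term Term else Expr1; Term → else else | else Atom Term; Atom → then else | then | else then Atom | Factor; Factor → else then | then Expr else; Expr1 → Factor Expr1 | else Expr1 | eps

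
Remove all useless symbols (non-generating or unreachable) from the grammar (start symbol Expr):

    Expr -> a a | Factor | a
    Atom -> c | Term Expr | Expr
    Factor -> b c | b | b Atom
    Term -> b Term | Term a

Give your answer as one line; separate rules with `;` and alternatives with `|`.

Generating nonterminals: {Atom, Expr, Factor}.
Reachable from Expr after that: {Atom, Expr, Factor}.
Removed useless symbols: {Term} and every production mentioning them.

Expr -> a a | Factor | a; Atom -> c | Expr; Factor -> b c | b | b Atom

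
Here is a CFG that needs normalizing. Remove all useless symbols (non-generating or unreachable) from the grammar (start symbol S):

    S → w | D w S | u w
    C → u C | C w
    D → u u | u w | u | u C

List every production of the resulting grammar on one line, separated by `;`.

Generating nonterminals: {D, S}.
Reachable from S after that: {D, S}.
Removed useless symbols: {C} and every production mentioning them.

S → w | D w S | u w; D → u u | u w | u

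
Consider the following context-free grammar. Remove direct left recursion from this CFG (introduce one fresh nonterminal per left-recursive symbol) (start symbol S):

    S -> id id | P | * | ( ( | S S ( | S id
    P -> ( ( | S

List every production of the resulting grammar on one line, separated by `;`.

Directly left-recursive nonterminal: S.
For S: α = {S (, id}, β = {id id, P, *, ( (}. Rewrite as S → β S' and S' → α S' | ε.

S -> id id S' | P S' | * S' | ( ( S'; P -> ( ( | S; S' -> S ( S' | id S' | epsilon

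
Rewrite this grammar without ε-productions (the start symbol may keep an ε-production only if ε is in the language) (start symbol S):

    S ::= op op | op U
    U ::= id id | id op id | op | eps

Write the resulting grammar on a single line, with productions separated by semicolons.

Nullable set = {U}.
ε ∉ L(G), so no ε-production is kept.
For each production, add variants omitting each subset of nullable occurrences: S → op U gives op U | op.

S ::= op op | op U | op; U ::= id id | id op id | op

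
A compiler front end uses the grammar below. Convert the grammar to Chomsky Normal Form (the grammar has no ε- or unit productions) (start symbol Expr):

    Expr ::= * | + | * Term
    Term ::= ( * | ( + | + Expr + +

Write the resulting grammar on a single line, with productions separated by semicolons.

Expr ::= * | + | X1 Term; Term ::= X2 X1 | X2 X3 | X3 Y1; X1 ::= *; X2 ::= (; X3 ::= +; Y1 ::= Expr Y2; Y2 ::= X3 X3

Introduce a nonterminal for each terminal appearing in a rule of length ≥ 2: X1 → *, X2 → (, X3 → +.
Binarize each right-hand side of length ≥ 3 by chaining fresh nonterminals (Y1, Y2, …): affected rules were Term → X3 Expr X3 X3.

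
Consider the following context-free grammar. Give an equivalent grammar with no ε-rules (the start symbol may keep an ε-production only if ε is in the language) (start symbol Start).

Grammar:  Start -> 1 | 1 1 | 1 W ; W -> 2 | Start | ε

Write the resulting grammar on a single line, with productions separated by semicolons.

Start -> 1 | 1 1 | 1 W; W -> 2 | Start

The nullable symbols are {W}.
ε ∉ L(G), so no ε-production is kept.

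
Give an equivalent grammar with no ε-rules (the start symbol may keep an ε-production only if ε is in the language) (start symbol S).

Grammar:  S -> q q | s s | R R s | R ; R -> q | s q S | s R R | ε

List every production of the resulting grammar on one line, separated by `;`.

The nullable symbols are {R, S}.
ε ∈ L(G) since S is nullable, so keep S → ε.
For each production, add variants omitting each subset of nullable occurrences: S → R R s gives R R s | R s | s. R → s q S gives s q S | s q. R → s R R gives s R R | s R | s.

S -> q q | s s | R R s | R s | s | R | ε; R -> q | s q S | s q | s R R | s R | s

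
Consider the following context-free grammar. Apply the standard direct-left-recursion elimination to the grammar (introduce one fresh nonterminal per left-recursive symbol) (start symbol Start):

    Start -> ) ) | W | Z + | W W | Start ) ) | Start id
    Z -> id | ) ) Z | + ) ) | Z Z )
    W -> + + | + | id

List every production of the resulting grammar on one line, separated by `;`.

Start -> ) ) Start1 | W Start1 | Z + Start1 | W W Start1; Z -> id Z1 | ) ) Z Z1 | + ) ) Z1; W -> + + | + | id; Start1 -> ) ) Start1 | id Start1 | eps; Z1 -> Z ) Z1 | eps

Directly left-recursive nonterminals: Start, Z.
For Start: α = {) ), id}, β = {) ), W, Z +, W W}. Rewrite as Start → β Start1 and Start1 → α Start1 | ε.
For Z: α = {Z )}, β = {id, ) ) Z, + ) )}. Rewrite as Z → β Z1 and Z1 → α Z1 | ε.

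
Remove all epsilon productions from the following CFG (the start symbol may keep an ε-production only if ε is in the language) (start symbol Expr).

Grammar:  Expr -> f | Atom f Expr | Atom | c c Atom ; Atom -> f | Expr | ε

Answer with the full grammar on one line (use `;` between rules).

The nullable symbols are {Atom, Expr}.
ε ∈ L(G) since Expr is nullable, so keep Expr → ε.
Expand every rule over subsets of its nullable positions: Expr → Atom f Expr gives Atom f Expr | Atom f | f Expr. Expr → c c Atom gives c c Atom | c c.

Expr -> f | Atom f Expr | Atom f | f Expr | Atom | c c Atom | c c | ε; Atom -> f | Expr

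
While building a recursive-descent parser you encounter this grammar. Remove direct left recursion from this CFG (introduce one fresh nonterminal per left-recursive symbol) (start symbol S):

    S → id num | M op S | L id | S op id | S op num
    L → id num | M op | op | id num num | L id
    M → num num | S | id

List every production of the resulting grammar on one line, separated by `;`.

Left recursion appears on S, L.
For S: α = {op id, op num}, β = {id num, M op S, L id}. Rewrite as S → β S' and S' → α S' | ε.
For L: α = {id}, β = {id num, M op, op, id num num}. Rewrite as L → β L' and L' → α L' | ε.

S → id num S' | M op S S' | L id S'; L → id num L' | M op L' | op L' | id num num L'; M → num num | S | id; S' → op id S' | op num S' | epsilon; L' → id L' | epsilon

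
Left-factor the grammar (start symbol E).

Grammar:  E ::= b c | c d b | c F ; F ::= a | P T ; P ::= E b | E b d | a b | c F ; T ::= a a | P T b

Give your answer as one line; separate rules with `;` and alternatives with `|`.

E ::= b c | c E'; F ::= a | P T; P ::= a b | c F | E b P'; T ::= a a | P T b; E' ::= d b | F; P' ::= ε | d

E has alternatives sharing prefix 'c': factor to E → c E' with E' → d b | F.
P has alternatives sharing prefix 'E b': factor to P → E b P' with P' → ε | d.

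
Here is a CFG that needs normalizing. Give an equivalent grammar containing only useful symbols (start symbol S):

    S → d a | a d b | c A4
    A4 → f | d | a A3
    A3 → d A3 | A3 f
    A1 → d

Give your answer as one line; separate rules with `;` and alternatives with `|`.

S → d a | a d b | c A4; A4 → f | d

Generating nonterminals: {A1, A4, S}.
Reachable from S after that: {A4, S}.
Removed useless symbols: {A1, A3} and every production mentioning them.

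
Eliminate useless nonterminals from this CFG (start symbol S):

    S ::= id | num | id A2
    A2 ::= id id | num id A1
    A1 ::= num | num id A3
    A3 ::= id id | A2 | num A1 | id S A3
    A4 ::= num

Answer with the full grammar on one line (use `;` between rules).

S ::= id | num | id A2; A2 ::= id id | num id A1; A1 ::= num | num id A3; A3 ::= id id | A2 | num A1 | id S A3

Generating nonterminals: {A1, A2, A3, A4, S}.
Reachable from S after that: {A1, A2, A3, S}.
Removed useless symbols: {A4} and every production mentioning them.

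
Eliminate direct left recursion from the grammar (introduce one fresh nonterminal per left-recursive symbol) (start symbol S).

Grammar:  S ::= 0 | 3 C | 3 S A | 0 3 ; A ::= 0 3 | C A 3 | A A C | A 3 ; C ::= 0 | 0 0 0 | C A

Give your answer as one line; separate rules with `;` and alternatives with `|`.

S ::= 0 | 3 C | 3 S A | 0 3; A ::= 0 3 A' | C A 3 A'; C ::= 0 C' | 0 0 0 C'; A' ::= A C A' | 3 A' | eps; C' ::= A C' | eps

Left recursion appears on A, C.
For A: α = {A C, 3}, β = {0 3, C A 3}. Rewrite as A → β A' and A' → α A' | ε.
For C: α = {A}, β = {0, 0 0 0}. Rewrite as C → β C' and C' → α C' | ε.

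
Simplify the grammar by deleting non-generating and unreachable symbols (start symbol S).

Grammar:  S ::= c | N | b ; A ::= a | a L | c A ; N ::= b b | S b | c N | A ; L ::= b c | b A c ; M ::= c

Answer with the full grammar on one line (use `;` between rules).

Generating nonterminals: {A, L, M, N, S}.
Reachable from S after that: {A, L, N, S}.
Removed useless symbols: {M} and every production mentioning them.

S ::= c | N | b; A ::= a | a L | c A; N ::= b b | S b | c N | A; L ::= b c | b A c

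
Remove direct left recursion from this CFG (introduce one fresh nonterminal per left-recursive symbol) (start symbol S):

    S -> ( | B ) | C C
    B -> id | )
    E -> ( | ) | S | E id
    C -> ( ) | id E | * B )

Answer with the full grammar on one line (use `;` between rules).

E is directly left-recursive.
For E: α = {id}, β = {(, ), S}. Rewrite as E → β E' and E' → α E' | ε.

S -> ( | B ) | C C; B -> id | ); E -> ( E' | ) E' | S E'; C -> ( ) | id E | * B ); E' -> id E' | ε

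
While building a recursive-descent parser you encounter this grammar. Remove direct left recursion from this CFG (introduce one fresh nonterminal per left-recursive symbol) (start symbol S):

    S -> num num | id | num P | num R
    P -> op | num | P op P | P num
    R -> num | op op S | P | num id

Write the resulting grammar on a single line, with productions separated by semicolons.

P is directly left-recursive.
For P: α = {op P, num}, β = {op, num}. Rewrite as P → β P' and P' → α P' | ε.

S -> num num | id | num P | num R; P -> op P' | num P'; R -> num | op op S | P | num id; P' -> op P P' | num P' | ε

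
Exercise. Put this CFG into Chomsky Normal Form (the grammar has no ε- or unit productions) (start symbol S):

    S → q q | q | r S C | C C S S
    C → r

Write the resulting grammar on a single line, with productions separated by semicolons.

Introduce a nonterminal for each terminal appearing in a rule of length ≥ 2: X1 → q, X2 → r.
Binarize each right-hand side of length ≥ 3 by chaining fresh nonterminals (Y1, Y2, …): affected rules were S → X2 S C; S → C C S S.

S → X1 X1 | q | X2 Y1 | C Y2; C → r; X1 → q; X2 → r; Y1 → S C; Y2 → C Y3; Y3 → S S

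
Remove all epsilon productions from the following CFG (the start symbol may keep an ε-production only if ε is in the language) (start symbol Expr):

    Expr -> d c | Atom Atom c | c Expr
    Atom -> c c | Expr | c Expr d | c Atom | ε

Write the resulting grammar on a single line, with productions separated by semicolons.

Nullable nonterminals: {Atom}.
ε ∉ L(G), so no ε-production is kept.
Expand every rule over subsets of its nullable positions: Expr → Atom Atom c gives Atom Atom c | Atom c | c. Atom → c Atom gives c Atom | c.

Expr -> d c | Atom Atom c | Atom c | c | c Expr; Atom -> c c | Expr | c Expr d | c Atom | c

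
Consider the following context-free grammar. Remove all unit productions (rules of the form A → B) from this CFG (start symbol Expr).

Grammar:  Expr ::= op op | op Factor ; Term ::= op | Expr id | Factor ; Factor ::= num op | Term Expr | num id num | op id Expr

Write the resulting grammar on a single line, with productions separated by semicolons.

Unit pairs: Term ⇒* {Factor}.
For every A with A ⇒* B via unit rules, add B's non-unit alternatives to A; then delete every rule of the form X → Y.

Expr ::= op op | op Factor; Term ::= op | Expr id | num op | Term Expr | num id num | op id Expr; Factor ::= num op | Term Expr | num id num | op id Expr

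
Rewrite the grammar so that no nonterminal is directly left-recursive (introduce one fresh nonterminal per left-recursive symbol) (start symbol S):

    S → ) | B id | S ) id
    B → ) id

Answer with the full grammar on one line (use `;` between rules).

Directly left-recursive nonterminal: S.
For S: α = {) id}, β = {), B id}. Rewrite as S → β S' and S' → α S' | ε.

S → ) S' | B id S'; B → ) id; S' → ) id S' | ε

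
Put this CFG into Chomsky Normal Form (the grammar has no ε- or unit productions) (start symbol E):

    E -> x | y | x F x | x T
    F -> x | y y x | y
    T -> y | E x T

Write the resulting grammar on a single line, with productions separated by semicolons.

E -> x | y | X1 Y1 | X1 T; F -> x | X2 Y2 | y; T -> y | E Y3; X1 -> x; X2 -> y; Y1 -> F X1; Y2 -> X2 X1; Y3 -> X1 T

Introduce a nonterminal for each terminal appearing in a rule of length ≥ 2: X1 → x, X2 → y.
Binarize each right-hand side of length ≥ 3 by chaining fresh nonterminals (Y1, Y2, …): affected rules were E → X1 F X1; F → X2 X2 X1; T → E X1 T.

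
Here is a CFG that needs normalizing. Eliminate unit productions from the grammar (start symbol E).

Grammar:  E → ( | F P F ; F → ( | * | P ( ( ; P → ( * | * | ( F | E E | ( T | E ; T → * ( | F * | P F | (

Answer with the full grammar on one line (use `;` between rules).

Unit pairs: P ⇒* {E}.
For each unit pair (A, B), copy every non-unit production of B to A, then drop all unit productions.

E → ( | F P F; F → ( | * | P ( (; P → ( | F P F | ( * | * | ( F | E E | ( T; T → * ( | F * | P F | (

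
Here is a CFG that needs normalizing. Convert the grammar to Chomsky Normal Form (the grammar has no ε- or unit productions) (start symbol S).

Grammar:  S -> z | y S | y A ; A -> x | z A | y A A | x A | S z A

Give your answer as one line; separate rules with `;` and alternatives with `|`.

Introduce a nonterminal for each terminal appearing in a rule of length ≥ 2: X1 → y, X2 → z, X3 → x.
Binarize each right-hand side of length ≥ 3 by chaining fresh nonterminals (Y1, Y2, …): affected rules were A → X1 A A; A → S X2 A.

S -> z | X1 S | X1 A; A -> x | X2 A | X1 Y1 | X3 A | S Y2; X1 -> y; X2 -> z; X3 -> x; Y1 -> A A; Y2 -> X2 A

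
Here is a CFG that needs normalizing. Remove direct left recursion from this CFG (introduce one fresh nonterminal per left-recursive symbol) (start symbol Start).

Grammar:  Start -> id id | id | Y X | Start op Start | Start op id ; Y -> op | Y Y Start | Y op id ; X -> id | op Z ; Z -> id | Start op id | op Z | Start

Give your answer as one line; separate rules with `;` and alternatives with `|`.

Start -> id id Start1 | id Start1 | Y X Start1; Y -> op Y1; X -> id | op Z; Z -> id | Start op id | op Z | Start; Start1 -> op Start Start1 | op id Start1 | eps; Y1 -> Y Start Y1 | op id Y1 | eps

Start, Y are directly left-recursive.
For Start: α = {op Start, op id}, β = {id id, id, Y X}. Rewrite as Start → β Start1 and Start1 → α Start1 | ε.
For Y: α = {Y Start, op id}, β = {op}. Rewrite as Y → β Y1 and Y1 → α Y1 | ε.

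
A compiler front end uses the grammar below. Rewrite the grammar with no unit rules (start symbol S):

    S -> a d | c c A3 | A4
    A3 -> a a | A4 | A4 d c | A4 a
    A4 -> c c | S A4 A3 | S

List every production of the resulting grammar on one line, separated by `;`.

Unit pairs: A3 ⇒* {A4, S}; A4 ⇒* {S}; S ⇒* {A4}.
For every A with A ⇒* B via unit rules, add B's non-unit alternatives to A; then delete every rule of the form X → Y.

S -> c c | S A4 A3 | a d | c c A3; A3 -> c c | S A4 A3 | a d | c c A3 | a a | A4 d c | A4 a; A4 -> c c | S A4 A3 | a d | c c A3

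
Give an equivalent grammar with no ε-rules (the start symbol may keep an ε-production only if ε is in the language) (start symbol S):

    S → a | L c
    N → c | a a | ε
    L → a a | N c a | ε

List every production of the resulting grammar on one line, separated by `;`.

S → a | L c | c; N → c | a a; L → a a | N c a | c a

The nullable symbols are {L, N}.
ε ∉ L(G), so no ε-production is kept.
Expand every rule over subsets of its nullable positions: S → L c gives L c | c. L → N c a gives N c a | c a.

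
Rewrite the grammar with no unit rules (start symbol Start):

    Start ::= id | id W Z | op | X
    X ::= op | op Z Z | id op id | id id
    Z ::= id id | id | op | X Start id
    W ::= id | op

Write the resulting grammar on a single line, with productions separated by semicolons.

Start ::= id | id W Z | op | op Z Z | id op id | id id; X ::= op | op Z Z | id op id | id id; Z ::= id id | id | op | X Start id; W ::= id | op

Unit pairs: Start ⇒* {X}.
For each unit pair (A, B), copy every non-unit production of B to A, then drop all unit productions.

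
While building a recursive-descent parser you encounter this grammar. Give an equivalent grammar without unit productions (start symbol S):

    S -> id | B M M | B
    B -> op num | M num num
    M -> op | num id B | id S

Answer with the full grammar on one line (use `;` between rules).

Unit pairs: S ⇒* {B}.
Replace each nonterminal's rules with the union of the non-unit rules of every nonterminal it unit-derives.

S -> op num | M num num | id | B M M; B -> op num | M num num; M -> op | num id B | id S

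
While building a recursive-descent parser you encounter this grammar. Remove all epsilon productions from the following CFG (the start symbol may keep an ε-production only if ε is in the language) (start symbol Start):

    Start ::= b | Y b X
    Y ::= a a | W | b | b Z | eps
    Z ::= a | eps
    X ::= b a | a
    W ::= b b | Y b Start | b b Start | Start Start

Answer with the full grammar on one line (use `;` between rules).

The nullable symbols are {Y, Z}.
ε ∉ L(G), so no ε-production is kept.
Expand every rule over subsets of its nullable positions: Start → Y b X gives Y b X | b X. W → Y b Start gives Y b Start | b Start.

Start ::= b | Y b X | b X; Y ::= a a | W | b | b Z; Z ::= a; X ::= b a | a; W ::= b b | Y b Start | b Start | b b Start | Start Start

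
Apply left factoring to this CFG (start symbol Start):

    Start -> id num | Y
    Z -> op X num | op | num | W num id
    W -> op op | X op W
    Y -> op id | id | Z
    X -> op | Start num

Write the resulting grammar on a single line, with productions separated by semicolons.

Start -> id num | Y; Z -> num | W num id | op Z1; W -> op op | X op W; Y -> op id | id | Z; X -> op | Start num; Z1 -> X num | ε

Z has alternatives sharing prefix 'op': factor to Z → op Z1 with Z1 → X num | ε.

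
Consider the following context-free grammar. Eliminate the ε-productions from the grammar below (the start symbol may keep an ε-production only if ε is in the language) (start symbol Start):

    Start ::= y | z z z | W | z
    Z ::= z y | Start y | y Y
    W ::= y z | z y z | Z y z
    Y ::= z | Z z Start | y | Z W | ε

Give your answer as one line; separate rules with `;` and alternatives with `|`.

Start ::= y | z z z | W | z; Z ::= z y | Start y | y Y | y; W ::= y z | z y z | Z y z; Y ::= z | Z z Start | y | Z W

Nullable set = {Y}.
ε ∉ L(G), so no ε-production is kept.
Add the nullable-subset variants: Z → y Y gives y Y | y.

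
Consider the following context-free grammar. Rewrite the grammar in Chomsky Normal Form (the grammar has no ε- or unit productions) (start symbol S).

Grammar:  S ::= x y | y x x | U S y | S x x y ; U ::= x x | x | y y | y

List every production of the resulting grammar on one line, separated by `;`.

S ::= X1 X2 | X2 Y1 | U Y2 | S Y3; U ::= X1 X1 | x | X2 X2 | y; X1 ::= x; X2 ::= y; Y1 ::= X1 X1; Y2 ::= S X2; Y3 ::= X1 Y4; Y4 ::= X1 X2

Introduce a nonterminal for each terminal appearing in a rule of length ≥ 2: X1 → x, X2 → y.
Binarize each right-hand side of length ≥ 3 by chaining fresh nonterminals (Y1, Y2, …): affected rules were S → X2 X1 X1; S → U S X2; S → S X1 X1 X2.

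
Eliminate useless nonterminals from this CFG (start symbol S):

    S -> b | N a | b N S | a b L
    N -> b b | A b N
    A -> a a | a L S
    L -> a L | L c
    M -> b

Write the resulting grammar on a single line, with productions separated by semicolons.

Generating nonterminals: {A, M, N, S}.
Reachable from S after that: {A, N, S}.
Removed useless symbols: {L, M} and every production mentioning them.

S -> b | N a | b N S; N -> b b | A b N; A -> a a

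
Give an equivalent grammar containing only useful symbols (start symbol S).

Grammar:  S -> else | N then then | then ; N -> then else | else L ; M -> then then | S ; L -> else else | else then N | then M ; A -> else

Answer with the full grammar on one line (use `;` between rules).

Generating nonterminals: {A, L, M, N, S}.
Reachable from S after that: {L, M, N, S}.
Removed useless symbols: {A} and every production mentioning them.

S -> else | N then then | then; N -> then else | else L; M -> then then | S; L -> else else | else then N | then M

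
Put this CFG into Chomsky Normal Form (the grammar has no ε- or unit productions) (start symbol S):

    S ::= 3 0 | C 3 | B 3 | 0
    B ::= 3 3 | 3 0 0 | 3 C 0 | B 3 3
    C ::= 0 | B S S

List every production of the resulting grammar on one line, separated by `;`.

S ::= X1 X2 | C X1 | B X1 | 0; B ::= X1 X1 | X1 Y1 | X1 Y2 | B Y3; C ::= 0 | B Y4; X1 ::= 3; X2 ::= 0; Y1 ::= X2 X2; Y2 ::= C X2; Y3 ::= X1 X1; Y4 ::= S S

Introduce a nonterminal for each terminal appearing in a rule of length ≥ 2: X1 → 3, X2 → 0.
Binarize each right-hand side of length ≥ 3 by chaining fresh nonterminals (Y1, Y2, …): affected rules were B → X1 X2 X2; B → X1 C X2; B → B X1 X1; C → B S S.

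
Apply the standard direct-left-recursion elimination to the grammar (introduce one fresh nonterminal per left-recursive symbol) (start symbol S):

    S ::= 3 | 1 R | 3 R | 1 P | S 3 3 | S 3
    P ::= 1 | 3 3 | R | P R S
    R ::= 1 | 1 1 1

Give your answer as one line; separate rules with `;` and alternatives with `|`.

Left recursion appears on S, P.
For S: α = {3 3, 3}, β = {3, 1 R, 3 R, 1 P}. Rewrite as S → β S' and S' → α S' | ε.
For P: α = {R S}, β = {1, 3 3, R}. Rewrite as P → β P' and P' → α P' | ε.

S ::= 3 S' | 1 R S' | 3 R S' | 1 P S'; P ::= 1 P' | 3 3 P' | R P'; R ::= 1 | 1 1 1; S' ::= 3 3 S' | 3 S' | ε; P' ::= R S P' | ε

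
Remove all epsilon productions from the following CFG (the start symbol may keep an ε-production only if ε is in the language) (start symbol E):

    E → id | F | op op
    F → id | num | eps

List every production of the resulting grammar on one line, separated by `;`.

Nullable set = {E, F}.
ε ∈ L(G) since E is nullable, so keep E → ε.

E → id | F | op op | ε; F → id | num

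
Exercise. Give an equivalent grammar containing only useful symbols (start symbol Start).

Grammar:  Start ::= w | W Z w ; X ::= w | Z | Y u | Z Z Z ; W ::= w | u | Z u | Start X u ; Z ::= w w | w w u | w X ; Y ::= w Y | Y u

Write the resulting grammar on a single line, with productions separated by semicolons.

Start ::= w | W Z w; X ::= w | Z | Z Z Z; W ::= w | u | Z u | Start X u; Z ::= w w | w w u | w X

Generating nonterminals: {Start, W, X, Z}.
Reachable from Start after that: {Start, W, X, Z}.
Removed useless symbols: {Y} and every production mentioning them.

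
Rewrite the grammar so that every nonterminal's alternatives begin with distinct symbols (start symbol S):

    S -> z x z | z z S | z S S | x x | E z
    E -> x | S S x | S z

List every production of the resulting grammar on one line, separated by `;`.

S -> x x | E z | z S'; E -> x | S E'; S' -> x z | z S | S S; E' -> S x | z

S has alternatives sharing prefix 'z': factor to S → z S' with S' → x z | z S | S S.
E has alternatives sharing prefix 'S': factor to E → S E' with E' → S x | z.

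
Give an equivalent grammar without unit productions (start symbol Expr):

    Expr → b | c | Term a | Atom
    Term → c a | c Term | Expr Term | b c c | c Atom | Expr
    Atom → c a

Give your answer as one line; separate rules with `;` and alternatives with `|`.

Unit pairs: Expr ⇒* {Atom}; Term ⇒* {Atom, Expr}.
Replace each nonterminal's rules with the union of the non-unit rules of every nonterminal it unit-derives.

Expr → c a | b | c | Term a; Term → c a | c Term | Expr Term | b c c | c Atom | b | c | Term a; Atom → c a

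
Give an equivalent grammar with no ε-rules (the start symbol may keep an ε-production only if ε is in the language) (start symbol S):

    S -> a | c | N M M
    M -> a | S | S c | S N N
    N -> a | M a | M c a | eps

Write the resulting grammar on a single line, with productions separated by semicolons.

S -> a | c | N M M | M M; M -> a | S | S c | S N N | S N; N -> a | M a | M c a

Nullable nonterminals: {N}.
ε ∉ L(G), so no ε-production is kept.
For each production, add variants omitting each subset of nullable occurrences: S → N M M gives N M M | M M. M → S N N gives S N N | S N.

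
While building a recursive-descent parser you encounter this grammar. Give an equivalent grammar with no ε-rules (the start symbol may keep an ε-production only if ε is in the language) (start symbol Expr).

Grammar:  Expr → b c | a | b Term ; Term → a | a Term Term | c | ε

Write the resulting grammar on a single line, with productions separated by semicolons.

Nullable set = {Term}.
ε ∉ L(G), so no ε-production is kept.
Add the nullable-subset variants: Expr → b Term gives b Term | b. Term → a Term Term gives a Term Term | a Term.

Expr → b c | a | b Term | b; Term → a | a Term Term | a Term | c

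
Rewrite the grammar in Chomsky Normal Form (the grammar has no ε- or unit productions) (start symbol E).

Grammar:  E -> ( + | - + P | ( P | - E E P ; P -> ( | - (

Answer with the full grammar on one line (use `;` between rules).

Introduce a nonterminal for each terminal appearing in a rule of length ≥ 2: X1 → (, X2 → +, X3 → -.
Binarize each right-hand side of length ≥ 3 by chaining fresh nonterminals (Y1, Y2, …): affected rules were E → X3 X2 P; E → X3 E E P.

E -> X1 X2 | X3 Y1 | X1 P | X3 Y2; P -> ( | X3 X1; X1 -> (; X2 -> +; X3 -> -; Y1 -> X2 P; Y2 -> E Y3; Y3 -> E P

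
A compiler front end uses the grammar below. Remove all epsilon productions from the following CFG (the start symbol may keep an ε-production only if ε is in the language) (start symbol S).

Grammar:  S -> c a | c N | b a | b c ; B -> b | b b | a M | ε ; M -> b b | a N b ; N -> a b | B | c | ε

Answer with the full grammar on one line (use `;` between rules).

S -> c a | c N | c | b a | b c; B -> b | b b | a M; M -> b b | a N b | a b; N -> a b | B | c

Nullable nonterminals: {B, N}.
ε ∉ L(G), so no ε-production is kept.
Add the nullable-subset variants: S → c N gives c N | c. M → a N b gives a N b | a b.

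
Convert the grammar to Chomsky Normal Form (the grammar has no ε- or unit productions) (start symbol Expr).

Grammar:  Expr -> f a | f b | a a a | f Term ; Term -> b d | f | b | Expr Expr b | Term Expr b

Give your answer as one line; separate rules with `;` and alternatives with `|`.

Expr -> X1 X2 | X1 X3 | X2 Y1 | X1 Term; Term -> X3 X4 | f | b | Expr Y2 | Term Y3; X1 -> f; X2 -> a; X3 -> b; X4 -> d; Y1 -> X2 X2; Y2 -> Expr X3; Y3 -> Expr X3

Introduce a nonterminal for each terminal appearing in a rule of length ≥ 2: X1 → f, X2 → a, X3 → b, X4 → d.
Binarize each right-hand side of length ≥ 3 by chaining fresh nonterminals (Y1, Y2, …): affected rules were Expr → X2 X2 X2; Term → Expr Expr X3; Term → Term Expr X3.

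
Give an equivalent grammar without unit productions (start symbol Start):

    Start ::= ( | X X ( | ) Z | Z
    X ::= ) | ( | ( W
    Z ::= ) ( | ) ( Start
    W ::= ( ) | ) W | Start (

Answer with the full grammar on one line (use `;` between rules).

Unit pairs: Start ⇒* {Z}.
For each unit pair (A, B), copy every non-unit production of B to A, then drop all unit productions.

Start ::= ) ( | ) ( Start | ( | X X ( | ) Z; X ::= ) | ( | ( W; Z ::= ) ( | ) ( Start; W ::= ( ) | ) W | Start (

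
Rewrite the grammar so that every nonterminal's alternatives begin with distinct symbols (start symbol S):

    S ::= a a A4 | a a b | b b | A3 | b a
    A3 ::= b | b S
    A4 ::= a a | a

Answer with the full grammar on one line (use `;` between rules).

S has alternatives sharing prefix 'a a': factor to S → a a S' with S' → A4 | b.
S has alternatives sharing prefix 'b': factor to S → b S'' with S'' → b | a.
A3 has alternatives sharing prefix 'b': factor to A3 → b A3' with A3' → ε | S.
A4 has alternatives sharing prefix 'a': factor to A4 → a A4' with A4' → a | ε.

S ::= A3 | a a S' | b S''; A3 ::= b A3'; A4 ::= a A4'; S' ::= A4 | b; S'' ::= b | a; A3' ::= ε | S; A4' ::= a | ε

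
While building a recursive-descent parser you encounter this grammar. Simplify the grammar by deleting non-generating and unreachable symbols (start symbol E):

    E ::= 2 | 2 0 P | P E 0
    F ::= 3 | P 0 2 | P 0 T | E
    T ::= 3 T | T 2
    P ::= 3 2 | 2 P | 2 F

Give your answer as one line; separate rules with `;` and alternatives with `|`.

Generating nonterminals: {E, F, P}.
Reachable from E after that: {E, F, P}.
Removed useless symbols: {T} and every production mentioning them.

E ::= 2 | 2 0 P | P E 0; F ::= 3 | P 0 2 | E; P ::= 3 2 | 2 P | 2 F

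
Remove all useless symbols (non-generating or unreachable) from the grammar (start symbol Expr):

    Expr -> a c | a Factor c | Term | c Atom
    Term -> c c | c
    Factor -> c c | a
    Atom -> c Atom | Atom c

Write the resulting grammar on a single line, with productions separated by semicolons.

Expr -> a c | a Factor c | Term; Term -> c c | c; Factor -> c c | a

Generating nonterminals: {Expr, Factor, Term}.
Reachable from Expr after that: {Expr, Factor, Term}.
Removed useless symbols: {Atom} and every production mentioning them.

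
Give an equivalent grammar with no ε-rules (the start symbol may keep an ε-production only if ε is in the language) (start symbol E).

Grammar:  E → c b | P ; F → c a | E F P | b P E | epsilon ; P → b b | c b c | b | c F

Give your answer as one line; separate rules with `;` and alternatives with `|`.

The nullable symbols are {F}.
ε ∉ L(G), so no ε-production is kept.
Add the nullable-subset variants: F → E F P gives E F P | E P. P → c F gives c F | c.

E → c b | P; F → c a | E F P | E P | b P E; P → b b | c b c | b | c F | c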